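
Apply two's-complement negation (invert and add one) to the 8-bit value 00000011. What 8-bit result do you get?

Invert: 11111100. Add 1: 11111101.
Check: 00000011 = 3, 11111101 = -3.

11111101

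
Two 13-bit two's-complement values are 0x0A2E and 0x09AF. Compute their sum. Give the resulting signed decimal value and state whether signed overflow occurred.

-3107; overflow

0x0A2E = 0101000101110 = 2606 (signed)
0x09AF = 0100110101111 = 2479 (signed)
  0101000101110
+ 0100110101111
= 1001111011101
Result 1001111011101: MSB = 1 → 5085 − 8192 = -3107.
Both addends are non-negative but the stored result is negative: signed overflow. The true value 2606 + 2479 = 5085 lies outside [-4096, 4095].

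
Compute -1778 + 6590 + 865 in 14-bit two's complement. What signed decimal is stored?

5677

-1778 + 6590 = 4812 (01001011001100)
4812 + 865 = 5677 (01011000101101)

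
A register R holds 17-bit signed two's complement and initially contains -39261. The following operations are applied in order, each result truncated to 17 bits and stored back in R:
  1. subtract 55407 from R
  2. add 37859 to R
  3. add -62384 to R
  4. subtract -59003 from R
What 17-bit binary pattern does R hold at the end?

10001010011100010

Start: R = -39261 = 10110011010100011.
R = -39261 − 55407 = -94668; wraps to 36404 = 01000111000110100
R = 36404 + 37859 = 74263; wraps to -56809 = 10010001000010111
R = -56809 + (-62384) = -119193; wraps to 11879 = 00010111001100111
R = 11879 − (-59003) = 70882; wraps to -60190 = 10001010011100010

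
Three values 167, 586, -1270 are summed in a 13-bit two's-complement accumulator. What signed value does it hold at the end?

-517

167 + 586 = 753 (0001011110001)
753 + (-1270) = -517 (1110111111011)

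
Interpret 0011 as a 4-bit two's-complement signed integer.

MSB is 0, so the value is non-negative: 0011 = 3.

3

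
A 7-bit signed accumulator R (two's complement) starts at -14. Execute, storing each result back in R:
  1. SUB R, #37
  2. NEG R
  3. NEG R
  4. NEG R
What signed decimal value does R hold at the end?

51

Start: R = -14 = 1110010.
R = -14 − 37 = -51 = 1001101
R = −(-51) = 51 = 0110011
R = −(51) = -51 = 1001101
R = −(-51) = 51 = 0110011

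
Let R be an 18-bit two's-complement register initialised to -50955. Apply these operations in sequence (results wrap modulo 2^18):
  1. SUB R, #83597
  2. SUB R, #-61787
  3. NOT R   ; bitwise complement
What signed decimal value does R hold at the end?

72764

Start: R = -50955 = 110011100011110101.
R = -50955 − 83597 = -134552; wraps to 127592 = 011111001001101000
R = 127592 − (-61787) = 189379; wraps to -72765 = 101110001111000011
R = NOT 101110001111000011 = 010001110000111100 = 72764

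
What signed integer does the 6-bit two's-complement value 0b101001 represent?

-23

MSB is 1, so the value is negative.
Unsigned reading: 41. Subtract 2^6 = 64: 41 − 64 = -23.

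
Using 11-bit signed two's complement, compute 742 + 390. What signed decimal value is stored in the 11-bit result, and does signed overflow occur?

-916; overflow

742 → 01011100110
390 → 00110000110
  01011100110
+ 00110000110
= 10001101100
Result 10001101100: MSB = 1 → 1132 − 2048 = -916.
Both addends are non-negative but the stored result is negative: signed overflow. The true value 742 + 390 = 1132 lies outside [-1024, 1023].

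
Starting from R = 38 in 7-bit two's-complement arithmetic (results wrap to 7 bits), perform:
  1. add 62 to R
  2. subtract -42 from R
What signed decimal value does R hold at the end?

14

Start: R = 38 = 0100110.
R = 38 + 62 = 100; wraps to -28 = 1100100
R = -28 − (-42) = 14 = 0001110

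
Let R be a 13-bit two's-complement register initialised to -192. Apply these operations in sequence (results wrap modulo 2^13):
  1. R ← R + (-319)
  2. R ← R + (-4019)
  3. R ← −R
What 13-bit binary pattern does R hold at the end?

1000110110010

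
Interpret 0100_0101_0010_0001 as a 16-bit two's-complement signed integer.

17697

MSB is 0, so the value is non-negative: 0100010100100001 = 17697.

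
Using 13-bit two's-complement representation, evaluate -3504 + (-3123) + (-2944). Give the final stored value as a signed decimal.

-1379

-3504 + (-3123) = -6627 → wraps to 1565 (0011000011101)
1565 + (-2944) = -1379 (1101010011101)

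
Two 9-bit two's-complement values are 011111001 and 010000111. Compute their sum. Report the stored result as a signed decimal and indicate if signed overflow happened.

011111001 = 249 (signed)
010000111 = 135 (signed)
  011111001
+ 010000111
= 110000000
Result 110000000: MSB = 1 → 384 − 512 = -128.
Both addends are non-negative but the stored result is negative: signed overflow. The true value 249 + 135 = 384 lies outside [-256, 255].

-128; overflow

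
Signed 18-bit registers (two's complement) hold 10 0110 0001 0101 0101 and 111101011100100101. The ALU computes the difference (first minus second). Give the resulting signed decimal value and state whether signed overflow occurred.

-95696; no overflow

10 0110 0001 0101 0101 → 100110000101010101 = -106155 (signed)
111101011100100101 = -10459 (signed)
Subtract via negate-and-add: invert 111101011100100101 + 1 = 000010100011011011 (i.e. 10459).
  100110000101010101
+ 000010100011011011
= 101000101000110000
Result 101000101000110000: MSB = 1 → 166448 − 262144 = -95696.
Addends (after negating the subtrahend) have opposite signs, so signed overflow cannot occur.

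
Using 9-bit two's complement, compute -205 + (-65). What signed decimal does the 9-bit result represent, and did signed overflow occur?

-205 → 100110011
-65 → 110111111
  100110011
+ 110111111
= 011110010  (discard carry-out 1)
Result 011110010: MSB = 0 → value 242.
Both addends are negative but the stored result is non-negative: signed overflow. The true value -205 + (-65) = -270 lies outside [-256, 255].

242; overflow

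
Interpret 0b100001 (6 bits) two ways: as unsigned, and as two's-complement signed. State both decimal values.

unsigned = 33, signed = -31

Unsigned: 100001 = 33.
Signed: MSB=1 → 33 − 64 = -31.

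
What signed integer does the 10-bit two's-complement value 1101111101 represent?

MSB is 1, so the value is negative.
Unsigned reading: 893. Subtract 2^10 = 1024: 893 − 1024 = -131.

-131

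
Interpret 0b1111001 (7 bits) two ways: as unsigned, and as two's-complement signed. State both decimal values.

unsigned = 121, signed = -7

Unsigned: 1111001 = 121.
Signed: MSB=1 → 121 − 128 = -7.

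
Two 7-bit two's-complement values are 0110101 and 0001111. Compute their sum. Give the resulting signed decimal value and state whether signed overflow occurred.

-60; overflow

0110101 = 53 (signed)
0001111 = 15 (signed)
  0110101
+ 0001111
= 1000100
Result 1000100: MSB = 1 → 68 − 128 = -60.
Both addends are non-negative but the stored result is negative: signed overflow. The true value 53 + 15 = 68 lies outside [-64, 63].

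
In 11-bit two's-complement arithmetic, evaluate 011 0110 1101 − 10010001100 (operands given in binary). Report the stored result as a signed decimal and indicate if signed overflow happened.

011 0110 1101 → 01101101101 = 877 (signed)
10010001100 = -884 (signed)
Subtract via negate-and-add: invert 10010001100 + 1 = 01101110100 (i.e. 884).
  01101101101
+ 01101110100
= 11011100001
Result 11011100001: MSB = 1 → 1761 − 2048 = -287.
Both addends (after negating the subtrahend) are non-negative but the stored result is negative: signed overflow. The true value 877 − (-884) = 1761 lies outside [-1024, 1023].

-287; overflow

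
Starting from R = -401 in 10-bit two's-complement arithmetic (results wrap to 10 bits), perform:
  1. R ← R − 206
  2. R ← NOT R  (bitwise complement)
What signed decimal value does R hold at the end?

-418

Start: R = -401 = 1001101111.
R = -401 − 206 = -607; wraps to 417 = 0110100001
R = NOT 0110100001 = 1001011110 = -418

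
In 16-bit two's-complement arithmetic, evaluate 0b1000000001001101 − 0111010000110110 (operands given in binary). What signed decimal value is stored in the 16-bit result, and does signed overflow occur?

3095; overflow

0b1000000001001101 → 1000000001001101 = -32691 (signed)
0111010000110110 = 29750 (signed)
Subtract via negate-and-add: invert 0111010000110110 + 1 = 1000101111001010 (i.e. -29750).
  1000000001001101
+ 1000101111001010
= 0000110000010111  (discard carry-out 1)
Result 0000110000010111: MSB = 0 → value 3095.
Both addends (after negating the subtrahend) are negative but the stored result is non-negative: signed overflow. The true value -32691 − 29750 = -62441 lies outside [-32768, 32767].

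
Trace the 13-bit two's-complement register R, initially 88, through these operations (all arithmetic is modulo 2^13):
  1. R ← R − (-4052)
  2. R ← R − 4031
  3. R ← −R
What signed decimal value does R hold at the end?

-109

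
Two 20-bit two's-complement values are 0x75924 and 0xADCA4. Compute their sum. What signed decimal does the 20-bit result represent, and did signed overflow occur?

0x75924 = 01110101100100100100 = 481572 (signed)
0xADCA4 = 10101101110010100100 = -336732 (signed)
  01110101100100100100
+ 10101101110010100100
= 00100011010111001000  (discard carry-out 1)
Result 00100011010111001000: MSB = 0 → value 144840.
Addends have opposite signs, so signed overflow cannot occur.

144840; no overflow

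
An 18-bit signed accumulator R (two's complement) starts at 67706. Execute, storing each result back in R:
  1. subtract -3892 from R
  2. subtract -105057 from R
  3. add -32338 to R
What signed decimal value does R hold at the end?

Start: R = 67706 = 010000100001111010.
R = 67706 − (-3892) = 71598 = 010001011110101110
R = 71598 − (-105057) = 176655; wraps to -85489 = 101011001000001111
R = -85489 + (-32338) = -117827 = 100011001110111101

-117827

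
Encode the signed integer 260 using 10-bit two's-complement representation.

260 is non-negative, so write it directly in 10 bits: 0100000100.

0100000100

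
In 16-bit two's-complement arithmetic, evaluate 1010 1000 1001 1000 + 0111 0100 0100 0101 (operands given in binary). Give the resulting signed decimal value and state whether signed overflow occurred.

1010 1000 1001 1000 → 1010100010011000 = -22376 (signed)
0111 0100 0100 0101 → 0111010001000101 = 29765 (signed)
  1010100010011000
+ 0111010001000101
= 0001110011011101  (discard carry-out 1)
Result 0001110011011101: MSB = 0 → value 7389.
Addends have opposite signs, so signed overflow cannot occur.

7389; no overflow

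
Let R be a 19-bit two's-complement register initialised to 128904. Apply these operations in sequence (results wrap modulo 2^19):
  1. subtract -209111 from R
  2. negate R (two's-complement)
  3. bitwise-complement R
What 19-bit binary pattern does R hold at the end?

1010010100001011110

Start: R = 128904 = 0011111011110001000.
R = 128904 − (-209111) = 338015; wraps to -186273 = 1010010100001011111
R = −(-186273) = 186273 = 0101101011110100001
R = NOT 0101101011110100001 = 1010010100001011110 = -186274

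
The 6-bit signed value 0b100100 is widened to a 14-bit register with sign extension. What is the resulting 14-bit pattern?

MSB of 100100 is 1; replicate it into the new high bits.
11111111|100100 → 11111111100100 (still -28).

11111111100100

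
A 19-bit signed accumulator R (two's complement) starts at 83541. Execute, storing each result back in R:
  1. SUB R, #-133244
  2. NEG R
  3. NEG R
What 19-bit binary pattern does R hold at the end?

0110100111011010001

Start: R = 83541 = 0010100011001010101.
R = 83541 − (-133244) = 216785 = 0110100111011010001
R = −(216785) = -216785 = 1001011000100101111
R = −(-216785) = 216785 = 0110100111011010001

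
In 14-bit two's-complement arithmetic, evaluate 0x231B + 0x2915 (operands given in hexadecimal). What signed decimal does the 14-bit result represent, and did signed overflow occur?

3120; overflow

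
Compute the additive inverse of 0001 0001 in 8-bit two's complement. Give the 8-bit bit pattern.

11101111

Invert: 11101110. Add 1: 11101111.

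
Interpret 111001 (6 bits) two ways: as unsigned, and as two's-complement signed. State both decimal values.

Unsigned: 111001 = 57.
Signed: MSB=1 → 57 − 64 = -7.

unsigned = 57, signed = -7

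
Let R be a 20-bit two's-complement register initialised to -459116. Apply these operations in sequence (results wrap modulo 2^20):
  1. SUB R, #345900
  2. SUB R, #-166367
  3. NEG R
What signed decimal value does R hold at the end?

-409927

Start: R = -459116 = 10001111111010010100.
R = -459116 − 345900 = -805016; wraps to 243560 = 00111011011101101000
R = 243560 − (-166367) = 409927 = 01100100000101000111
R = −(409927) = -409927 = 10011011111010111001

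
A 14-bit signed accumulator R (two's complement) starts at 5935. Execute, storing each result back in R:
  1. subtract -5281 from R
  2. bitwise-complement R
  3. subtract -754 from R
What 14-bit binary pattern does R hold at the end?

Start: R = 5935 = 01011100101111.
R = 5935 − (-5281) = 11216; wraps to -5168 = 10101111010000
R = NOT 10101111010000 = 01010000101111 = 5167
R = 5167 − (-754) = 5921 = 01011100100001

01011100100001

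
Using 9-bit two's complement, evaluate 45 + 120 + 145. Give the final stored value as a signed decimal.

-202

45 + 120 = 165 (010100101)
165 + 145 = 310 → wraps to -202 (100110110)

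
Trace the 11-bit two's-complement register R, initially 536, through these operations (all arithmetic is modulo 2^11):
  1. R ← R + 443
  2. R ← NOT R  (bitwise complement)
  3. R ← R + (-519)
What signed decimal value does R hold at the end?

549

Start: R = 536 = 01000011000.
R = 536 + 443 = 979 = 01111010011
R = NOT 01111010011 = 10000101100 = -980
R = -980 + (-519) = -1499; wraps to 549 = 01000100101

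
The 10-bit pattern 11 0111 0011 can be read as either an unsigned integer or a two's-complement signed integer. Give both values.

unsigned = 883, signed = -141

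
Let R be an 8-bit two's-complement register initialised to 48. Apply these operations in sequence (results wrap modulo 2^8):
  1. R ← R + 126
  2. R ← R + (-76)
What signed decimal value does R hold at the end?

98

Start: R = 48 = 00110000.
R = 48 + 126 = 174; wraps to -82 = 10101110
R = -82 + (-76) = -158; wraps to 98 = 01100010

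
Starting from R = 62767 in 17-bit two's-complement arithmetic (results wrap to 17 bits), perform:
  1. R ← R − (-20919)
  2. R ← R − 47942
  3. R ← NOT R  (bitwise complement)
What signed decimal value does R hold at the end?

-35745

Start: R = 62767 = 01111010100101111.
R = 62767 − (-20919) = 83686; wraps to -47386 = 10100011011100110
R = -47386 − 47942 = -95328; wraps to 35744 = 01000101110100000
R = NOT 01000101110100000 = 10111010001011111 = -35745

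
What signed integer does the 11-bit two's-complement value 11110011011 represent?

-101

MSB is 1, so the value is negative.
Invert: 00001100100. Add 1: 00001100101 = 101. So the value is −101.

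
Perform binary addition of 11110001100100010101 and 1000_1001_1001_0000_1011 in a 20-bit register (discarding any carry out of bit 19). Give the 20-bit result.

01111011001000100000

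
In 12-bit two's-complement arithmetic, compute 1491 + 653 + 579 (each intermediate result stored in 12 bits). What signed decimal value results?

1491 + 653 = 2144 → wraps to -1952 (100001100000)
-1952 + 579 = -1373 (101010100011)

-1373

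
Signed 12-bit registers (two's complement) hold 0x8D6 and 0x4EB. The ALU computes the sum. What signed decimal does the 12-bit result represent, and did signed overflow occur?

-575; no overflow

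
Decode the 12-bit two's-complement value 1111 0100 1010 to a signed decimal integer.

-182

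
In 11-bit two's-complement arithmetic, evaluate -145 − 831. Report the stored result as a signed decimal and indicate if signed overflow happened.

-976; no overflow

-145 → 11101101111
831 → 01100111111
Subtract via negate-and-add: invert 01100111111 + 1 = 10011000001 (i.e. -831).
  11101101111
+ 10011000001
= 10000110000  (discard carry-out 1)
Result 10000110000: MSB = 1 → 1072 − 2048 = -976.
Both addends (after negating the subtrahend) are negative and so is the stored result: no signed overflow.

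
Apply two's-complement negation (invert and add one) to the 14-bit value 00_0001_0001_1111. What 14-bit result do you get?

11111011100001

Invert: 11111011100000. Add 1: 11111011100001.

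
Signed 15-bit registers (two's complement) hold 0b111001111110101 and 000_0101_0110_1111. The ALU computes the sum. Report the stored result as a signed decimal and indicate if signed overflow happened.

-1692; no overflow

0b111001111110101 → 111001111110101 = -3083 (signed)
000_0101_0110_1111 → 000010101101111 = 1391 (signed)
  111001111110101
+ 000010101101111
= 111100101100100
Result 111100101100100: MSB = 1 → 31076 − 32768 = -1692.
Addends have opposite signs, so signed overflow cannot occur.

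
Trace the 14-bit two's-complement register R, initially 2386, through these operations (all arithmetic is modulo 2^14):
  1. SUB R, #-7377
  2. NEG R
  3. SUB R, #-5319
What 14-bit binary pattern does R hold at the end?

10111010100100

Start: R = 2386 = 00100101010010.
R = 2386 − (-7377) = 9763; wraps to -6621 = 10011000100011
R = −(-6621) = 6621 = 01100111011101
R = 6621 − (-5319) = 11940; wraps to -4444 = 10111010100100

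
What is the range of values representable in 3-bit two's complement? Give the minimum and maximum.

min = -4, max = 3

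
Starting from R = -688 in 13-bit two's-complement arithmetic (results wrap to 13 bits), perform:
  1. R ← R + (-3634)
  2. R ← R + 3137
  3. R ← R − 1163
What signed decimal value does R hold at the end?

-2348

Start: R = -688 = 1110101010000.
R = -688 + (-3634) = -4322; wraps to 3870 = 0111100011110
R = 3870 + 3137 = 7007; wraps to -1185 = 1101101011111
R = -1185 − 1163 = -2348 = 1011011010100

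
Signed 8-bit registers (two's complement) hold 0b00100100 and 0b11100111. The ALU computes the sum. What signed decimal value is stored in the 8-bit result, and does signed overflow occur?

11; no overflow

0b00100100 → 00100100 = 36 (signed)
0b11100111 → 11100111 = -25 (signed)
  00100100
+ 11100111
= 00001011  (discard carry-out 1)
Result 00001011: MSB = 0 → value 11.
Addends have opposite signs, so signed overflow cannot occur.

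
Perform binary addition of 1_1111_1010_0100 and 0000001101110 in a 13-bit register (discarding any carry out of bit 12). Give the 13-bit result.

0000000010010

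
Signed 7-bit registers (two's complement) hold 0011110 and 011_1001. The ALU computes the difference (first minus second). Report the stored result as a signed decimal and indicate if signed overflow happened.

-27; no overflow

0011110 = 30 (signed)
011_1001 → 0111001 = 57 (signed)
Subtract via negate-and-add: invert 0111001 + 1 = 1000111 (i.e. -57).
  0011110
+ 1000111
= 1100101
Result 1100101: MSB = 1 → 101 − 128 = -27.
Addends (after negating the subtrahend) have opposite signs, so signed overflow cannot occur.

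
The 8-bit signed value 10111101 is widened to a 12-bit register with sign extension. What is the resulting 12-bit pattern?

MSB of 10111101 is 1; replicate it into the new high bits.
1111|10111101 → 111110111101 (still -67).

111110111101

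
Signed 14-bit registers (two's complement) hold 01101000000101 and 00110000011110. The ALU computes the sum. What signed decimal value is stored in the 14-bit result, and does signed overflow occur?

-6621; overflow

01101000000101 = 6661 (signed)
00110000011110 = 3102 (signed)
  01101000000101
+ 00110000011110
= 10011000100011
Result 10011000100011: MSB = 1 → 9763 − 16384 = -6621.
Both addends are non-negative but the stored result is negative: signed overflow. The true value 6661 + 3102 = 9763 lies outside [-8192, 8191].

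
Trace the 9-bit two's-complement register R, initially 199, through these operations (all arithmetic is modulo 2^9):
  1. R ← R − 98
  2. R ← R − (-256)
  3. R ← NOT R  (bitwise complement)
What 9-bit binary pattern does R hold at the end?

Start: R = 199 = 011000111.
R = 199 − 98 = 101 = 001100101
R = 101 − (-256) = 357; wraps to -155 = 101100101
R = NOT 101100101 = 010011010 = 154

010011010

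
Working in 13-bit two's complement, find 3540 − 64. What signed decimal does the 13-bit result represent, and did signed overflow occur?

3540 → 0110111010100
64 → 0000001000000
Subtract via negate-and-add: invert 0000001000000 + 1 = 1111111000000 (i.e. -64).
  0110111010100
+ 1111111000000
= 0110110010100  (discard carry-out 1)
Result 0110110010100: MSB = 0 → value 3476.
Addends (after negating the subtrahend) have opposite signs, so signed overflow cannot occur.

3476; no overflow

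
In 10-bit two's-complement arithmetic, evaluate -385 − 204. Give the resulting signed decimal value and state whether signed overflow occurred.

-385 → 1001111111
204 → 0011001100
Subtract via negate-and-add: invert 0011001100 + 1 = 1100110100 (i.e. -204).
  1001111111
+ 1100110100
= 0110110011  (discard carry-out 1)
Result 0110110011: MSB = 0 → value 435.
Both addends (after negating the subtrahend) are negative but the stored result is non-negative: signed overflow. The true value -385 − 204 = -589 lies outside [-512, 511].

435; overflow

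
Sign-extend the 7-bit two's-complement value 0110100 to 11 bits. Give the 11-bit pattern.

00000110100

MSB of 0110100 is 0; replicate it into the new high bits.
0000|0110100 → 00000110100 (still 52).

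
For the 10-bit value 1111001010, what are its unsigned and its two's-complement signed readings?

unsigned = 970, signed = -54

Unsigned: 1111001010 = 970.
Signed: MSB=1 → 970 − 1024 = -54.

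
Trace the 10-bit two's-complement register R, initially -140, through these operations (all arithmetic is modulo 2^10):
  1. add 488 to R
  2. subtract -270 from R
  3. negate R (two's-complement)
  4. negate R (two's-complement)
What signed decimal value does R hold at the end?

-406

Start: R = -140 = 1101110100.
R = -140 + 488 = 348 = 0101011100
R = 348 − (-270) = 618; wraps to -406 = 1001101010
R = −(-406) = 406 = 0110010110
R = −(406) = -406 = 1001101010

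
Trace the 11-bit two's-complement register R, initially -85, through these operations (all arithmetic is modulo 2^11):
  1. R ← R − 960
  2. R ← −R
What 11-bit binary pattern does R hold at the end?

10000010101

Start: R = -85 = 11110101011.
R = -85 − 960 = -1045; wraps to 1003 = 01111101011
R = −(1003) = -1003 = 10000010101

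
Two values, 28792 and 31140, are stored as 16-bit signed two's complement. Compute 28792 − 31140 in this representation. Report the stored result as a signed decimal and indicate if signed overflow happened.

28792 → 0111000001111000
31140 → 0111100110100100
Subtract via negate-and-add: invert 0111100110100100 + 1 = 1000011001011100 (i.e. -31140).
  0111000001111000
+ 1000011001011100
= 1111011011010100
Result 1111011011010100: MSB = 1 → 63188 − 65536 = -2348.
Addends (after negating the subtrahend) have opposite signs, so signed overflow cannot occur.

-2348; no overflow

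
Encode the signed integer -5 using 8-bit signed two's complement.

|-5| = 5 = 00000101 in 8 bits.
Invert the bits: 11111010. Add 1: 11111011.

11111011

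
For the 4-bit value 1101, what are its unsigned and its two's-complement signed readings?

Unsigned: 1101 = 13.
Signed: MSB=1 → 13 − 16 = -3.

unsigned = 13, signed = -3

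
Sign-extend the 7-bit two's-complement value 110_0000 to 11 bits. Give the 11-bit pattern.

11111100000

MSB of 1100000 is 1; replicate it into the new high bits.
1111|1100000 → 11111100000 (still -32).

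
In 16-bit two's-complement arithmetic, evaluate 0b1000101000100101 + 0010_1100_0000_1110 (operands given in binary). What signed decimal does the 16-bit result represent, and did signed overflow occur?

-18893; no overflow

0b1000101000100101 → 1000101000100101 = -30171 (signed)
0010_1100_0000_1110 → 0010110000001110 = 11278 (signed)
  1000101000100101
+ 0010110000001110
= 1011011000110011
Result 1011011000110011: MSB = 1 → 46643 − 65536 = -18893.
Addends have opposite signs, so signed overflow cannot occur.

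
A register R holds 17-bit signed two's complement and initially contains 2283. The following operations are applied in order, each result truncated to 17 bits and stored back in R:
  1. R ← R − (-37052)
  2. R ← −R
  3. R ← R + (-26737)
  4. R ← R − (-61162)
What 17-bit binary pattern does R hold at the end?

11110110011010010

Start: R = 2283 = 00000100011101011.
R = 2283 − (-37052) = 39335 = 01001100110100111
R = −(39335) = -39335 = 10110011001011001
R = -39335 + (-26737) = -66072; wraps to 65000 = 01111110111101000
R = 65000 − (-61162) = 126162; wraps to -4910 = 11110110011010010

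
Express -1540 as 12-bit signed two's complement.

100111111100

|-1540| = 1540 = 011000000100 in 12 bits.
Invert the bits: 100111111011. Add 1: 100111111100.
Check: 100111111100 reads as 2556 − 4096 = -1540.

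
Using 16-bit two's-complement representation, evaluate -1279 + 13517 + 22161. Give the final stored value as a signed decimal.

-31137

-1279 + 13517 = 12238 (0010111111001110)
12238 + 22161 = 34399 → wraps to -31137 (1000011001011111)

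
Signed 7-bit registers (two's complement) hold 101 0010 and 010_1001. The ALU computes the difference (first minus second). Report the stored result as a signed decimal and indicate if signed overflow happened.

101 0010 → 1010010 = -46 (signed)
010_1001 → 0101001 = 41 (signed)
Subtract via negate-and-add: invert 0101001 + 1 = 1010111 (i.e. -41).
  1010010
+ 1010111
= 0101001  (discard carry-out 1)
Result 0101001: MSB = 0 → value 41.
Both addends (after negating the subtrahend) are negative but the stored result is non-negative: signed overflow. The true value -46 − 41 = -87 lies outside [-64, 63].

41; overflow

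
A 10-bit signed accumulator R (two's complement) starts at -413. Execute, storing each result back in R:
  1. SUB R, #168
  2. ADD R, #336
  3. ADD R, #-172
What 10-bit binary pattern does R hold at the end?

1001011111

Start: R = -413 = 1001100011.
R = -413 − 168 = -581; wraps to 443 = 0110111011
R = 443 + 336 = 779; wraps to -245 = 1100001011
R = -245 + (-172) = -417 = 1001011111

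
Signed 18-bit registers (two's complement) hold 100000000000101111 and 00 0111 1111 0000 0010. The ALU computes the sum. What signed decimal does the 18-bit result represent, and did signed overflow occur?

100000000000101111 = -131025 (signed)
00 0111 1111 0000 0010 → 000111111100000010 = 32514 (signed)
  100000000000101111
+ 000111111100000010
= 100111111100110001
Result 100111111100110001: MSB = 1 → 163633 − 262144 = -98511.
Addends have opposite signs, so signed overflow cannot occur.

-98511; no overflow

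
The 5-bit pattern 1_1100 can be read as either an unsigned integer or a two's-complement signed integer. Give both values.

Unsigned: 11100 = 28.
Signed: MSB=1 → 28 − 32 = -4.

unsigned = 28, signed = -4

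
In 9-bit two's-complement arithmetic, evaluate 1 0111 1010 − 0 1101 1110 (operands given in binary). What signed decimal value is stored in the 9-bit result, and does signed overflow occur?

156; overflow

1 0111 1010 → 101111010 = -134 (signed)
0 1101 1110 → 011011110 = 222 (signed)
Subtract via negate-and-add: invert 011011110 + 1 = 100100010 (i.e. -222).
  101111010
+ 100100010
= 010011100  (discard carry-out 1)
Result 010011100: MSB = 0 → value 156.
Both addends (after negating the subtrahend) are negative but the stored result is non-negative: signed overflow. The true value -134 − 222 = -356 lies outside [-256, 255].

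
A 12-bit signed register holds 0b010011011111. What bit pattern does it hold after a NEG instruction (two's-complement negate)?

101100100001

Invert: 101100100000. Add 1: 101100100001.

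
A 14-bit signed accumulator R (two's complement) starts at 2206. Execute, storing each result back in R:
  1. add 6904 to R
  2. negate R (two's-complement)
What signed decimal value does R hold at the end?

Start: R = 2206 = 00100010011110.
R = 2206 + 6904 = 9110; wraps to -7274 = 10001110010110
R = −(-7274) = 7274 = 01110001101010

7274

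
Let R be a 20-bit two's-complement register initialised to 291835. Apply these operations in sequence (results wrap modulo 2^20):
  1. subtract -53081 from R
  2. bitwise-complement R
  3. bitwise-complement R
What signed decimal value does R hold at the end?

344916

Start: R = 291835 = 01000111001111111011.
R = 291835 − (-53081) = 344916 = 01010100001101010100
R = NOT 01010100001101010100 = 10101011110010101011 = -344917
R = NOT 10101011110010101011 = 01010100001101010100 = 344916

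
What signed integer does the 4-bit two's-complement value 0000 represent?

MSB is 0, so the value is non-negative: 0000 = 0.

0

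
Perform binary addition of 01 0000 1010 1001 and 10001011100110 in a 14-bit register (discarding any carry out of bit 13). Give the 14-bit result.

11001110001111

  01000010101001
+ 10001011100110
= 11001110001111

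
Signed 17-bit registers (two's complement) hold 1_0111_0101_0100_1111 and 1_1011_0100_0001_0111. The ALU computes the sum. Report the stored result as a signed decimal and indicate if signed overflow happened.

1_0111_0101_0100_1111 → 10111010101001111 = -35505 (signed)
1_1011_0100_0001_0111 → 11011010000010111 = -19433 (signed)
  10111010101001111
+ 11011010000010111
= 10010100101100110  (discard carry-out 1)
Result 10010100101100110: MSB = 1 → 76134 − 131072 = -54938.
Both addends are negative and so is the stored result: no signed overflow.

-54938; no overflow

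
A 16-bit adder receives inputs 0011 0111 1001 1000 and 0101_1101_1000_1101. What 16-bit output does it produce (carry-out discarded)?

1001010100100101

  0011011110011000
+ 0101110110001101
= 1001010100100101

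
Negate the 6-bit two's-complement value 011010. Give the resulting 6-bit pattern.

100110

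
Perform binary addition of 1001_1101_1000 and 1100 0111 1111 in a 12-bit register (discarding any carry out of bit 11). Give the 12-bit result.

011001010111

  100111011000
+ 110001111111
= 011001010111  (discard carry-out 1)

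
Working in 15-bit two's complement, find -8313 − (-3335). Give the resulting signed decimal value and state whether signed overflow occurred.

-8313 → 101111110000111
-3335 → 111001011111001
Subtract via negate-and-add: invert 111001011111001 + 1 = 000110100000111 (i.e. 3335).
  101111110000111
+ 000110100000111
= 110110010001110
Result 110110010001110: MSB = 1 → 27790 − 32768 = -4978.
Addends (after negating the subtrahend) have opposite signs, so signed overflow cannot occur.

-4978; no overflow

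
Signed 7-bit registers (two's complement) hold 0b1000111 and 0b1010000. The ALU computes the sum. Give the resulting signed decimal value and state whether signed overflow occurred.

23; overflow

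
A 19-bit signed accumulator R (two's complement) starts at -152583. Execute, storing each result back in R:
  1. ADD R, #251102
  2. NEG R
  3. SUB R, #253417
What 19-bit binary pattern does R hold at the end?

0101010000101000000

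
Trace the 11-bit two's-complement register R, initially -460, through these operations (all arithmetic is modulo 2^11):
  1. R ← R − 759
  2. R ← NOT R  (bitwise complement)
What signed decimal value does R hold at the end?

Start: R = -460 = 11000110100.
R = -460 − 759 = -1219; wraps to 829 = 01100111101
R = NOT 01100111101 = 10011000010 = -830

-830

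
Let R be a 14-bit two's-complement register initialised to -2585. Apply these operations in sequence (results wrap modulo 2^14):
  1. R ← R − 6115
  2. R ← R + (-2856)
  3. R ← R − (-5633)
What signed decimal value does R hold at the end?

Start: R = -2585 = 11010111100111.
R = -2585 − 6115 = -8700; wraps to 7684 = 01111000000100
R = 7684 + (-2856) = 4828 = 01001011011100
R = 4828 − (-5633) = 10461; wraps to -5923 = 10100011011101

-5923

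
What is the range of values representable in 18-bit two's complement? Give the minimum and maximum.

min = -131072, max = 131071

Minimum: −2^17 = -131072.
Maximum: 2^17 − 1 = 131071.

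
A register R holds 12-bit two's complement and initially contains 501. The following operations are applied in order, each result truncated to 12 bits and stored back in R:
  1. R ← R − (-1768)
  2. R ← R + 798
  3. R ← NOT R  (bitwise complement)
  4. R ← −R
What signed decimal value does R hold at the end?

-1028

Start: R = 501 = 000111110101.
R = 501 − (-1768) = 2269; wraps to -1827 = 100011011101
R = -1827 + 798 = -1029 = 101111111011
R = NOT 101111111011 = 010000000100 = 1028
R = −(1028) = -1028 = 101111111100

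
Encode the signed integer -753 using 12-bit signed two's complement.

|-753| = 753 = 001011110001 in 12 bits.
Invert the bits: 110100001110. Add 1: 110100001111.

110100001111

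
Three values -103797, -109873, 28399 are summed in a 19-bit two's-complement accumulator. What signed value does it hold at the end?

-185271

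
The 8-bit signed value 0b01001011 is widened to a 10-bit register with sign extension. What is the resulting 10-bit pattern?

0001001011

MSB of 01001011 is 0; replicate it into the new high bits.
00|01001011 → 0001001011 (still 75).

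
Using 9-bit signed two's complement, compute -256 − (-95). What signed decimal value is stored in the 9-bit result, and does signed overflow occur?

-256 → 100000000
-95 → 110100001
Subtract via negate-and-add: invert 110100001 + 1 = 001011111 (i.e. 95).
  100000000
+ 001011111
= 101011111
Result 101011111: MSB = 1 → 351 − 512 = -161.
Addends (after negating the subtrahend) have opposite signs, so signed overflow cannot occur.

-161; no overflow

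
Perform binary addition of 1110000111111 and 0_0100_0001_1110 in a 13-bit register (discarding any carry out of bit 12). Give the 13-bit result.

0000001011101

  1110000111111
+ 0010000011110
= 0000001011101  (discard carry-out 1)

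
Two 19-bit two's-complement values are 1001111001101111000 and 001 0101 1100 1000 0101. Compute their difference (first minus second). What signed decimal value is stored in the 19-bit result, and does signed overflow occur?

235251; overflow

1001111001101111000 = -199816 (signed)
001 0101 1100 1000 0101 → 0010101110010000101 = 89221 (signed)
Subtract via negate-and-add: invert 0010101110010000101 + 1 = 1101010001101111011 (i.e. -89221).
  1001111001101111000
+ 1101010001101111011
= 0111001011011110011  (discard carry-out 1)
Result 0111001011011110011: MSB = 0 → value 235251.
Both addends (after negating the subtrahend) are negative but the stored result is non-negative: signed overflow. The true value -199816 − 89221 = -289037 lies outside [-262144, 262143].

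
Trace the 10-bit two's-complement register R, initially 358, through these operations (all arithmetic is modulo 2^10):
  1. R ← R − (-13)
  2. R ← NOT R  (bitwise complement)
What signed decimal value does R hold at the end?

-372

Start: R = 358 = 0101100110.
R = 358 − (-13) = 371 = 0101110011
R = NOT 0101110011 = 1010001100 = -372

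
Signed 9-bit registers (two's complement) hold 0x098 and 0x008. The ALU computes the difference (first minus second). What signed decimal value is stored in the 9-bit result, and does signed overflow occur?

144; no overflow

0x098 = 010011000 = 152 (signed)
0x008 = 000001000 = 8 (signed)
Subtract via negate-and-add: invert 000001000 + 1 = 111111000 (i.e. -8).
  010011000
+ 111111000
= 010010000  (discard carry-out 1)
Result 010010000: MSB = 0 → value 144.
Addends (after negating the subtrahend) have opposite signs, so signed overflow cannot occur.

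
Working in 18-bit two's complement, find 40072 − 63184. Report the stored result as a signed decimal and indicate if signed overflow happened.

40072 → 001001110010001000
63184 → 001111011011010000
Subtract via negate-and-add: invert 001111011011010000 + 1 = 110000100100110000 (i.e. -63184).
  001001110010001000
+ 110000100100110000
= 111010010110111000
Result 111010010110111000: MSB = 1 → 239032 − 262144 = -23112.
Addends (after negating the subtrahend) have opposite signs, so signed overflow cannot occur.

-23112; no overflow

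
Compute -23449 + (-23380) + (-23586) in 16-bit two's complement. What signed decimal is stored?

-4879

-23449 + (-23380) = -46829 → wraps to 18707 (0100100100010011)
18707 + (-23586) = -4879 (1110110011110001)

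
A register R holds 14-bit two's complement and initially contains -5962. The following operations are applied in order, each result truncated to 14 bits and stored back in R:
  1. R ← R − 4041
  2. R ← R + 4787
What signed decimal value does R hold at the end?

-5216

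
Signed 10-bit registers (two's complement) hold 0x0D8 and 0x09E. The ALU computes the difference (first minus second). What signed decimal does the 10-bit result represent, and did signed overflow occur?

0x0D8 = 0011011000 = 216 (signed)
0x09E = 0010011110 = 158 (signed)
Subtract via negate-and-add: invert 0010011110 + 1 = 1101100010 (i.e. -158).
  0011011000
+ 1101100010
= 0000111010  (discard carry-out 1)
Result 0000111010: MSB = 0 → value 58.
Addends (after negating the subtrahend) have opposite signs, so signed overflow cannot occur.

58; no overflow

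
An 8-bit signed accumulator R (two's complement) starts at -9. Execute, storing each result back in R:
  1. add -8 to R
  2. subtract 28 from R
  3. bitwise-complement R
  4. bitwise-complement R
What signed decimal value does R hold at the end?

-45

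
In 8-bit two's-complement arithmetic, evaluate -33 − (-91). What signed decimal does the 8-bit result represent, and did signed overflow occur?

58; no overflow

-33 → 11011111
-91 → 10100101
Subtract via negate-and-add: invert 10100101 + 1 = 01011011 (i.e. 91).
  11011111
+ 01011011
= 00111010  (discard carry-out 1)
Result 00111010: MSB = 0 → value 58.
Addends (after negating the subtrahend) have opposite signs, so signed overflow cannot occur.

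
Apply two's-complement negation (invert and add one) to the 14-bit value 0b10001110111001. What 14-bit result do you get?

01110001000111

Invert: 01110001000110. Add 1: 01110001000111.
Check: 10001110111001 = -7239, 01110001000111 = 7239.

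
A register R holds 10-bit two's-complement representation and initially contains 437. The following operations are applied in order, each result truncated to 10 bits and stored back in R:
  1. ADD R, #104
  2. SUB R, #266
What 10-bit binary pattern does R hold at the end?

0100010011

Start: R = 437 = 0110110101.
R = 437 + 104 = 541; wraps to -483 = 1000011101
R = -483 − 266 = -749; wraps to 275 = 0100010011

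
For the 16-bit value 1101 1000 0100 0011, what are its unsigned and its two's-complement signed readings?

unsigned = 55363, signed = -10173

Unsigned: 1101100001000011 = 55363.
Signed: MSB=1 → 55363 − 65536 = -10173.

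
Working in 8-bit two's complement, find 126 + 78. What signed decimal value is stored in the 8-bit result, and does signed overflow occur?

126 → 01111110
78 → 01001110
  01111110
+ 01001110
= 11001100
Result 11001100: MSB = 1 → 204 − 256 = -52.
Both addends are non-negative but the stored result is negative: signed overflow. The true value 126 + 78 = 204 lies outside [-128, 127].

-52; overflow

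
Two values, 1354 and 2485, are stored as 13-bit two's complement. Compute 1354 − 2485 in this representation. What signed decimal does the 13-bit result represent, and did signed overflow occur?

1354 → 0010101001010
2485 → 0100110110101
Subtract via negate-and-add: invert 0100110110101 + 1 = 1011001001011 (i.e. -2485).
  0010101001010
+ 1011001001011
= 1101110010101
Result 1101110010101: MSB = 1 → 7061 − 8192 = -1131.
Addends (after negating the subtrahend) have opposite signs, so signed overflow cannot occur.

-1131; no overflow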